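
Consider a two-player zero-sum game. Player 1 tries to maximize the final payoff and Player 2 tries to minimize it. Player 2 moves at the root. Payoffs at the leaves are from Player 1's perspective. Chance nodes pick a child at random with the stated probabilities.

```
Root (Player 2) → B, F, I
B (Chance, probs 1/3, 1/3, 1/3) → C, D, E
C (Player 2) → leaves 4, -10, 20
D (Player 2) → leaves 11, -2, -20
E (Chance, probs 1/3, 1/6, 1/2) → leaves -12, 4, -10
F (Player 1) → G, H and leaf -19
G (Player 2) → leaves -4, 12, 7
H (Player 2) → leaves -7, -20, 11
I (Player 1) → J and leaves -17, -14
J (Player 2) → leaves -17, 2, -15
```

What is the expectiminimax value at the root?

-14

C (Player 2): min(4, -10, 20) = -10
D (Player 2): min(11, -2, -20) = -20
E (Chance): 1/3·-12 + 1/6·4 + 1/2·-10 = -8.33
B (Chance): 1/3·-10 + 1/3·-20 + 1/3·-8.33 = -12.78
G (Player 2): min(-4, 12, 7) = -4
H (Player 2): min(-7, -20, 11) = -20
F (Player 1): max(-4, -20, -19) = -4
J (Player 2): min(-17, 2, -15) = -17
I (Player 1): max(-17, -17, -14) = -14
Root (Player 2): min(-12.78, -4, -14) = -14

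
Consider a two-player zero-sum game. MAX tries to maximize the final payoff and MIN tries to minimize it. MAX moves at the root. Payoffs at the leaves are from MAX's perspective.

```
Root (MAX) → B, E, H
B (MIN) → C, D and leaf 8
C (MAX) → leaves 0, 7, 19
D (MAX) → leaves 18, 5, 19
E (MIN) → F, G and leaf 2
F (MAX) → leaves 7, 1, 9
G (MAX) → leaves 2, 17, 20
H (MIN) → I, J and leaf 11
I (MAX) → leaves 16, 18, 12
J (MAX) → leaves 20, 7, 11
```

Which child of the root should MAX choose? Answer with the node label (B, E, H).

C (MAX): max(0, 7, 19) = 19
D (MAX): max(18, 5, 19) = 19
B (MIN): min(19, 19, 8) = 8
F (MAX): max(7, 1, 9) = 9
G (MAX): max(2, 17, 20) = 20
E (MIN): min(9, 20, 2) = 2
I (MAX): max(16, 18, 12) = 18
J (MAX): max(20, 7, 11) = 20
H (MIN): min(18, 20, 11) = 11
Root (MAX): max(8, 2, 11) = 11
MAX picks the child with the highest value: H (value 11).

H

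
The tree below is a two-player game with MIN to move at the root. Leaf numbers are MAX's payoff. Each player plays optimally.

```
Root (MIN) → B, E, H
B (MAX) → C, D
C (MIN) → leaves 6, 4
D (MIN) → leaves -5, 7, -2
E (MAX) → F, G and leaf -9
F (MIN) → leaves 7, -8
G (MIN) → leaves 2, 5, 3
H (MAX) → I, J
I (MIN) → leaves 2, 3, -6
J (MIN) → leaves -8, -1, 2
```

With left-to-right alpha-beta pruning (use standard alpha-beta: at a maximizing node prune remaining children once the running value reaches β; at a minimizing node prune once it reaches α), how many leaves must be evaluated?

13

C [α=-∞,β=+∞]: v=4
D [α=4,β=+∞]: v=-5 after child 1 ≤ α → α-cutoff, skip 2
B [α=-∞,β=+∞]: v=4
F [α=-∞,β=4]: v=-8
G [α=-8,β=4]: v=2
E [α=-∞,β=4]: v=2
I [α=-∞,β=2]: v=-6
J [α=-6,β=2]: v=-8 after child 1 ≤ α → α-cutoff, skip 2
H [α=-∞,β=2]: v=-6
Root [α=-∞,β=+∞]: v=-6
Leaves evaluated: 13 of 17.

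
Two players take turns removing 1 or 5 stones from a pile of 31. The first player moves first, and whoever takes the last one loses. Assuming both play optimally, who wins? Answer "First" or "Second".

Mark each pile size as W (mover wins) or L (mover loses):
i:   0  1  2  3  4  5  6  7  8  9 10 11 12 13 14 15 16 17 18 19 20 21 22 23 24 25 26 27 28 29 30 31
     W  L  W  L  W  L  W  L  W  L  W  L  W  L  W  L  W  L  W  L  W  L  W  L  W  L  W  L  W  L  W  L
Position 31 is L, so the second player wins.

Second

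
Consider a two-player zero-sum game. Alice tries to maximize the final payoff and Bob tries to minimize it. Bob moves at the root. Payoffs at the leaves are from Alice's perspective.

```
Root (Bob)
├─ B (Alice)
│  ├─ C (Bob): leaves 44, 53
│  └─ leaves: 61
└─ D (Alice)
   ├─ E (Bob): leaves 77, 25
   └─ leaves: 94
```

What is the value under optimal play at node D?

E: min(77, 25) = 25
D: max(25, 94) = 94

94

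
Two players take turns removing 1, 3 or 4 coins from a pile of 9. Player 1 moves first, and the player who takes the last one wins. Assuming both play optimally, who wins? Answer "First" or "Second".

Compute winning (W) and losing (L) positions by backward induction:
i:   0  1  2  3  4  5  6  7  8  9
     L  W  L  W  W  W  W  L  W  L
Position 9 is L, so the second player wins.

Second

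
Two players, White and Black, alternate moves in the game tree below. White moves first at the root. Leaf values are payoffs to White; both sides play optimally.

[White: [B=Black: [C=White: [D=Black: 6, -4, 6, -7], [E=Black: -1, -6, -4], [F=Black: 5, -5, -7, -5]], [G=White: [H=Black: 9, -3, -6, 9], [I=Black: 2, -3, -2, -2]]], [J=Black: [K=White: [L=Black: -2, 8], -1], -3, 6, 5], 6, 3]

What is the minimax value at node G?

H: min(9, -3, -6, 9) = -6
I: min(2, -3, -2, -2) = -3
G: max(-6, -3) = -3

-3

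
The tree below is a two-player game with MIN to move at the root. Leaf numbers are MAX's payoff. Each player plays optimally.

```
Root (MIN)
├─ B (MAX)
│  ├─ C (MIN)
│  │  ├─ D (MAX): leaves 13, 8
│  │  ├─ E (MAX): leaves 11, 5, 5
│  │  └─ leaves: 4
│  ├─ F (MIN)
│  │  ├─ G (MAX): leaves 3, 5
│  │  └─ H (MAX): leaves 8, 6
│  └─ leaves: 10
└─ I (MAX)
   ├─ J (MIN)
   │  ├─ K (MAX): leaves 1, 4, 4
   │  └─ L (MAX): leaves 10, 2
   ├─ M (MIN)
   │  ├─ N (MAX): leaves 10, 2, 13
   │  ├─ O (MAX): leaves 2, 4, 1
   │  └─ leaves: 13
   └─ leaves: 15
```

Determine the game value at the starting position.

10

D (MAX): max(13, 8) = 13
E (MAX): max(11, 5, 5) = 11
C (MIN): min(13, 11, 4) = 4
G (MAX): max(3, 5) = 5
H (MAX): max(8, 6) = 8
F (MIN): min(5, 8) = 5
B (MAX): max(4, 5, 10) = 10
K (MAX): max(1, 4, 4) = 4
L (MAX): max(10, 2) = 10
J (MIN): min(4, 10) = 4
N (MAX): max(10, 2, 13) = 13
O (MAX): max(2, 4, 1) = 4
M (MIN): min(13, 4, 13) = 4
I (MAX): max(4, 4, 15) = 15
Root (MIN): min(10, 15) = 10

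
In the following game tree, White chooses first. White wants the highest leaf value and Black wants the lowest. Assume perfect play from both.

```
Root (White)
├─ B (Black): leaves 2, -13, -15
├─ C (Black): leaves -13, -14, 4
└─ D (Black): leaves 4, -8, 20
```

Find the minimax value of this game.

B (Black): min(2, -13, -15) = -15
C (Black): min(-13, -14, 4) = -14
D (Black): min(4, -8, 20) = -8
Root (White): max(-15, -14, -8) = -8

-8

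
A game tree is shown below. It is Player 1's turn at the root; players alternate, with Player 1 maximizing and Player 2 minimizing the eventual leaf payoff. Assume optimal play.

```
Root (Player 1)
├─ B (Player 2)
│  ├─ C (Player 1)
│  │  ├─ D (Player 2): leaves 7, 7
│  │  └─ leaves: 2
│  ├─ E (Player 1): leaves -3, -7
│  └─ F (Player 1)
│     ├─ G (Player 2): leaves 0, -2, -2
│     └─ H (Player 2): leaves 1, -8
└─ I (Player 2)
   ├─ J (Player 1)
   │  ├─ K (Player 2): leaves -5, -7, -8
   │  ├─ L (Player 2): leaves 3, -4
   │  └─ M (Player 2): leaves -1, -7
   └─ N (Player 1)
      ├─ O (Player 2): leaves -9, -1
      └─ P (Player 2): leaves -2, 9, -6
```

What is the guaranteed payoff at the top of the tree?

D (Player 2): min(7, 7) = 7
C (Player 1): max(7, 2) = 7
E (Player 1): max(-3, -7) = -3
G (Player 2): min(0, -2, -2) = -2
H (Player 2): min(1, -8) = -8
F (Player 1): max(-2, -8) = -2
B (Player 2): min(7, -3, -2) = -3
K (Player 2): min(-5, -7, -8) = -8
L (Player 2): min(3, -4) = -4
M (Player 2): min(-1, -7) = -7
J (Player 1): max(-8, -4, -7) = -4
O (Player 2): min(-9, -1) = -9
P (Player 2): min(-2, 9, -6) = -6
N (Player 1): max(-9, -6) = -6
I (Player 2): min(-4, -6) = -6
Root (Player 1): max(-3, -6) = -3

-3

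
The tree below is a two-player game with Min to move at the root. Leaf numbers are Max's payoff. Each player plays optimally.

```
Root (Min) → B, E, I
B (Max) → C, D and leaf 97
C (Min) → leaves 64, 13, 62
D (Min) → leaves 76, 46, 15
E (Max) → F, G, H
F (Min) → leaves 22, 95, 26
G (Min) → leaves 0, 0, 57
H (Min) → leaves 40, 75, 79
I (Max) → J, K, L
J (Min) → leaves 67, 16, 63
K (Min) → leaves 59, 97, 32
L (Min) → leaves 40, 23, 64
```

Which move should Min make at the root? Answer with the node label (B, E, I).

I

C (Min): min(64, 13, 62) = 13
D (Min): min(76, 46, 15) = 15
B (Max): max(13, 15, 97) = 97
F (Min): min(22, 95, 26) = 22
G (Min): min(0, 0, 57) = 0
H (Min): min(40, 75, 79) = 40
E (Max): max(22, 0, 40) = 40
J (Min): min(67, 16, 63) = 16
K (Min): min(59, 97, 32) = 32
L (Min): min(40, 23, 64) = 23
I (Max): max(16, 32, 23) = 32
Root (Min): min(97, 40, 32) = 32
Min picks the child with the lowest value: I (value 32).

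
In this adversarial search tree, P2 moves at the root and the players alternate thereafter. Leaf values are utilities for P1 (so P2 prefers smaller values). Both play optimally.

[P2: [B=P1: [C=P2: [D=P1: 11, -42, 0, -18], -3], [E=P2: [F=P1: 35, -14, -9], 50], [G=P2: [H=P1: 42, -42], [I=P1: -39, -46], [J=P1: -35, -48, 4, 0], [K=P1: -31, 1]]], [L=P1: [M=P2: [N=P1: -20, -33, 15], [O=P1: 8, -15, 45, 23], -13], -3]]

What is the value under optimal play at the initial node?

D (P1): max(11, -42, 0, -18) = 11
C (P2): min(11, -3) = -3
F (P1): max(35, -14, -9) = 35
E (P2): min(35, 50) = 35
H (P1): max(42, -42) = 42
I (P1): max(-39, -46) = -39
J (P1): max(-35, -48, 4, 0) = 4
K (P1): max(-31, 1) = 1
G (P2): min(42, -39, 4, 1) = -39
B (P1): max(-3, 35, -39) = 35
N (P1): max(-20, -33, 15) = 15
O (P1): max(8, -15, 45, 23) = 45
M (P2): min(15, 45, -13) = -13
L (P1): max(-13, -3) = -3
Root (P2): min(35, -3) = -3

-3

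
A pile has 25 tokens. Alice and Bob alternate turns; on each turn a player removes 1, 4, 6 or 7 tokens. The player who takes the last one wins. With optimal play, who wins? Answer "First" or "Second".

Positions where the player to move wins (W) vs loses (L):
i:   0  1  2  3  4  5  6  7  8  9 10 11 12 13 14 15 16 17 18 19 20 21 22 23 24 25
     L  W  L  W  W  L  W  W  W  W  L  W  W  L  W  L  W  W  L  W  W  W  W  L  W  W
Position 25 is W, so the first player wins.

First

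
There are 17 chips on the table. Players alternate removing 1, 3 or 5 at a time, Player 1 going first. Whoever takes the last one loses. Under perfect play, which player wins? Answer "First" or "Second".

Second

Compute winning (W) and losing (L) positions by backward induction:
i:   0  1  2  3  4  5  6  7  8  9 10 11 12 13 14 15 16 17
     W  L  W  L  W  L  W  L  W  L  W  L  W  L  W  L  W  L
Position 17 is L, so the second player wins.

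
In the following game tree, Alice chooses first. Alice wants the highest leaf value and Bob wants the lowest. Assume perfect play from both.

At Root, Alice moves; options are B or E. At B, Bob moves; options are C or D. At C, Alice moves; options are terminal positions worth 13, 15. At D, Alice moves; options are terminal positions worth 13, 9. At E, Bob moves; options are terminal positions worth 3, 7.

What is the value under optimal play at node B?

C: max(13, 15) = 15
D: max(13, 9) = 13
B: min(15, 13) = 13

13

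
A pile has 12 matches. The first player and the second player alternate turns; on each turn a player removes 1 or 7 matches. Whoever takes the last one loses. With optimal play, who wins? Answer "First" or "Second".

First

W/L table (W = player to move can force a win):
i:   0  1  2  3  4  5  6  7  8  9 10 11 12
     W  L  W  L  W  L  W  L  W  L  W  L  W
Position 12 is W, so the first player wins.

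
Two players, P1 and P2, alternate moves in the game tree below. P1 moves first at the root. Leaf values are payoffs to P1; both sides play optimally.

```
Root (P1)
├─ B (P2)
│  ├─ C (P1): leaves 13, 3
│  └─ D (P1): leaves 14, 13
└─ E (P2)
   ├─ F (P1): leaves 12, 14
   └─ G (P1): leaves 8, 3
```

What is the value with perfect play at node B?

C: max(13, 3) = 13
D: max(14, 13) = 14
B: min(13, 14) = 13

13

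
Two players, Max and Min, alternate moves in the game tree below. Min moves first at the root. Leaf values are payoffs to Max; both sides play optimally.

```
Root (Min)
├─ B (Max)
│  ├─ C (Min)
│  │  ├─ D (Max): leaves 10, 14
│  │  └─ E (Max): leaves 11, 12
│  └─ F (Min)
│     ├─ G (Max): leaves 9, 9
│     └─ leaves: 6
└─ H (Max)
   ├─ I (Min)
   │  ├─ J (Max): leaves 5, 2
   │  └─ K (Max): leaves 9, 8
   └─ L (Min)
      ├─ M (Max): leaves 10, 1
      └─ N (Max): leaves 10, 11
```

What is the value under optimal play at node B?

12

D: max(10, 14) = 14
E: max(11, 12) = 12
C: min(14, 12) = 12
G: max(9, 9) = 9
F: min(9, 6) = 6
B: max(12, 6) = 12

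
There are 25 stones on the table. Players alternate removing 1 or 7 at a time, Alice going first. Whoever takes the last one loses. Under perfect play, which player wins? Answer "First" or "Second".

Second

i:   0  1  2  3  4  5  6  7  8  9 10 11 12 13 14 15 16 17 18 19 20 21 22 23 24 25
     W  L  W  L  W  L  W  L  W  L  W  L  W  L  W  L  W  L  W  L  W  L  W  L  W  L
Position 25 is L, so the second player wins.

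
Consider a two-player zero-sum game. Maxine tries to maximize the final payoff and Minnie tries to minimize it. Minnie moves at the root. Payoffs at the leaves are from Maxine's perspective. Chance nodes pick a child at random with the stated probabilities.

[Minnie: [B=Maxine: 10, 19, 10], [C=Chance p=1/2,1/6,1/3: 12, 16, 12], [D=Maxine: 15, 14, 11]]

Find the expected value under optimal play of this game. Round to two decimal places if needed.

B (Maxine): max(10, 19, 10) = 19
C (Chance): 1/2·12 + 1/6·16 + 1/3·12 = 12.67
D (Maxine): max(15, 14, 11) = 15
Root (Minnie): min(19, 12.67, 15) = 12.67

12.67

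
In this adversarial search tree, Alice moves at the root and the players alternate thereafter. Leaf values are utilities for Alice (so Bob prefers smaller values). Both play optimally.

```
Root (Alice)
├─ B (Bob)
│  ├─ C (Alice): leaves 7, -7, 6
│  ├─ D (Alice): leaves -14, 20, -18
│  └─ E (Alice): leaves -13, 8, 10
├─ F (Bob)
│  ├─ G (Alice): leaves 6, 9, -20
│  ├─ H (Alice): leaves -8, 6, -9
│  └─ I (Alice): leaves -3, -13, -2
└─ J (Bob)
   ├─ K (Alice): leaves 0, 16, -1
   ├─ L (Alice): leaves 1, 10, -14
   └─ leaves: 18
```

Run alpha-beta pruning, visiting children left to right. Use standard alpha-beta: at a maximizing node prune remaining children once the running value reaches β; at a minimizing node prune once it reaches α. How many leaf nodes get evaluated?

20

C [α=-∞,β=+∞]: v=7
D [α=-∞,β=7]: v=20 after child 2 ≥ β → β-cutoff, skip 1
E [α=-∞,β=7]: v=8 after child 2 ≥ β → β-cutoff, skip 1
B [α=-∞,β=+∞]: v=7
G [α=7,β=+∞]: v=9
H [α=7,β=9]: v=6
F [α=7,β=+∞]: v=6 after child 2 ≤ α → α-cutoff, skip 1
K [α=7,β=+∞]: v=16
L [α=7,β=16]: v=10
J [α=7,β=+∞]: v=10
Root [α=-∞,β=+∞]: v=10
Leaves evaluated: 20 of 25.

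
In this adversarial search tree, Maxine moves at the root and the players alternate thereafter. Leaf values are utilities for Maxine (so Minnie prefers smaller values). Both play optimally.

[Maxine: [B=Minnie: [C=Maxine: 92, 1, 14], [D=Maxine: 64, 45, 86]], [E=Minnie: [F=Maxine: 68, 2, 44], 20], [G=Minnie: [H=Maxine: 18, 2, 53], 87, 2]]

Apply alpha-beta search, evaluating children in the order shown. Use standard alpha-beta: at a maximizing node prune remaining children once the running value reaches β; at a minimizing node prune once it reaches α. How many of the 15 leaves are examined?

12

C [α=-∞,β=+∞]: v=92
D [α=-∞,β=92]: v=86
B [α=-∞,β=+∞]: v=86
F [α=86,β=+∞]: v=68
E [α=86,β=+∞]: v=68 after child 1 ≤ α → α-cutoff, skip 1
H [α=86,β=+∞]: v=53
G [α=86,β=+∞]: v=53 after child 1 ≤ α → α-cutoff, skip 2
Root [α=-∞,β=+∞]: v=86
Leaves evaluated: 12 of 15.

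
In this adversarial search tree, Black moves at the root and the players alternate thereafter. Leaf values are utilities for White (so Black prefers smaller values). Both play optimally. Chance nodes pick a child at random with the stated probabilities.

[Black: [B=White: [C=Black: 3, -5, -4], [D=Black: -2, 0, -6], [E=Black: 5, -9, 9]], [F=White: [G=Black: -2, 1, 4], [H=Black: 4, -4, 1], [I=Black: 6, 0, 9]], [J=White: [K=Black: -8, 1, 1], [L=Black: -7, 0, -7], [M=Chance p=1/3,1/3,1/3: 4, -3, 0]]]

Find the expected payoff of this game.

C (Black): min(3, -5, -4) = -5
D (Black): min(-2, 0, -6) = -6
E (Black): min(5, -9, 9) = -9
B (White): max(-5, -6, -9) = -5
G (Black): min(-2, 1, 4) = -2
H (Black): min(4, -4, 1) = -4
I (Black): min(6, 0, 9) = 0
F (White): max(-2, -4, 0) = 0
K (Black): min(-8, 1, 1) = -8
L (Black): min(-7, 0, -7) = -7
M (Chance): 1/3·4 + 1/3·-3 + 1/3·0 = 0.33
J (White): max(-8, -7, 0.33) = 0.33
Root (Black): min(-5, 0, 0.33) = -5

-5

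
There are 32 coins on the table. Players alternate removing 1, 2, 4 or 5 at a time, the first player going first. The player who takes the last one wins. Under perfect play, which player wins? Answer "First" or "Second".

First

Mark each pile size as W (mover wins) or L (mover loses):
i:   0  1  2  3  4  5  6  7  8  9 10 11 12 13 14 15 16 17 18 19 20 21 22 23 24 25 26 27 28 29 30 31 32
     L  W  W  L  W  W  L  W  W  L  W  W  L  W  W  L  W  W  L  W  W  L  W  W  L  W  W  L  W  W  L  W  W
Position 32 is W, so the first player wins.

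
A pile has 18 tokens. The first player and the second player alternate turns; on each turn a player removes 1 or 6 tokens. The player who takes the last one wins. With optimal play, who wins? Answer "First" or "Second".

Second

i:   0  1  2  3  4  5  6  7  8  9 10 11 12 13 14 15 16 17 18
     L  W  L  W  L  W  W  L  W  L  W  L  W  W  L  W  L  W  L
Position 18 is L, so the second player wins.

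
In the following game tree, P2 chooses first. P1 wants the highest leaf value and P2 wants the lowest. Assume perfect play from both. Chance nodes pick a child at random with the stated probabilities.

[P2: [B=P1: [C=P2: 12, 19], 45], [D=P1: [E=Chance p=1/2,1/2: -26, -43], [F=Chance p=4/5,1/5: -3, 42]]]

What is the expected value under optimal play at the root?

6

C (P2): min(12, 19) = 12
B (P1): max(12, 45) = 45
E (Chance): 1/2·-26 + 1/2·-43 = -34.5
F (Chance): 4/5·-3 + 1/5·42 = 6
D (P1): max(-34.5, 6) = 6
Root (P2): min(45, 6) = 6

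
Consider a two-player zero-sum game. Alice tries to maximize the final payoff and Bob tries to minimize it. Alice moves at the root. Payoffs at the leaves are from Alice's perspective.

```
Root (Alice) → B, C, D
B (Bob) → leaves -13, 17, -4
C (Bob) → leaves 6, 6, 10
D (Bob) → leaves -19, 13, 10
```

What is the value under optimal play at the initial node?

B (Bob): min(-13, 17, -4) = -13
C (Bob): min(6, 6, 10) = 6
D (Bob): min(-19, 13, 10) = -19
Root (Alice): max(-13, 6, -19) = 6

6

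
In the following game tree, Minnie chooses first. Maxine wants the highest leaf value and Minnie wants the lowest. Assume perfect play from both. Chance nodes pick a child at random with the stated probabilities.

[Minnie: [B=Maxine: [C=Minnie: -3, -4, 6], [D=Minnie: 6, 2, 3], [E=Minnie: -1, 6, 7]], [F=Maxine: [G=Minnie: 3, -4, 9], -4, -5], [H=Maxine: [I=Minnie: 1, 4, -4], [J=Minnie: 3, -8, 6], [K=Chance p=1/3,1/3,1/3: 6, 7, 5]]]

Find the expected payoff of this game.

-4

C (Minnie): min(-3, -4, 6) = -4
D (Minnie): min(6, 2, 3) = 2
E (Minnie): min(-1, 6, 7) = -1
B (Maxine): max(-4, 2, -1) = 2
G (Minnie): min(3, -4, 9) = -4
F (Maxine): max(-4, -4, -5) = -4
I (Minnie): min(1, 4, -4) = -4
J (Minnie): min(3, -8, 6) = -8
K (Chance): 1/3·6 + 1/3·7 + 1/3·5 = 6
H (Maxine): max(-4, -8, 6) = 6
Root (Minnie): min(2, -4, 6) = -4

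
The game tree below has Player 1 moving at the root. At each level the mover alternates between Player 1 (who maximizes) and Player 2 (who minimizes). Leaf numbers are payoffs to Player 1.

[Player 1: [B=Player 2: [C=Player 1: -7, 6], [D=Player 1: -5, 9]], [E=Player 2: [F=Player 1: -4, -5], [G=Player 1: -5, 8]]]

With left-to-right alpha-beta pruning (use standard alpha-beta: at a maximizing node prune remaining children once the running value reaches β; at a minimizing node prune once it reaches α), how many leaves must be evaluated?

6

C [α=-∞,β=+∞]: v=6
D [α=-∞,β=6]: v=9
B [α=-∞,β=+∞]: v=6
F [α=6,β=+∞]: v=-4
E [α=6,β=+∞]: v=-4 after child 1 ≤ α → α-cutoff, skip 1
Root [α=-∞,β=+∞]: v=6
Leaves evaluated: 6 of 8.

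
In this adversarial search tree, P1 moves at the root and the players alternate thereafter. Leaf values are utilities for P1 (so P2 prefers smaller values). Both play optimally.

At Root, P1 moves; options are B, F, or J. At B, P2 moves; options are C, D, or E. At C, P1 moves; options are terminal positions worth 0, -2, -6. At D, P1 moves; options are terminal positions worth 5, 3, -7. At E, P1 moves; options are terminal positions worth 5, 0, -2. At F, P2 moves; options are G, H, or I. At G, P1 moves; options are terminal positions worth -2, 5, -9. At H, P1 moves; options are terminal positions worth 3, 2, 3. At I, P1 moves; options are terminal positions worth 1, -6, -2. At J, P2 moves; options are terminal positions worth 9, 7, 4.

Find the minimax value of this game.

4

C (P1): max(0, -2, -6) = 0
D (P1): max(5, 3, -7) = 5
E (P1): max(5, 0, -2) = 5
B (P2): min(0, 5, 5) = 0
G (P1): max(-2, 5, -9) = 5
H (P1): max(3, 2, 3) = 3
I (P1): max(1, -6, -2) = 1
F (P2): min(5, 3, 1) = 1
J (P2): min(9, 7, 4) = 4
Root (P1): max(0, 1, 4) = 4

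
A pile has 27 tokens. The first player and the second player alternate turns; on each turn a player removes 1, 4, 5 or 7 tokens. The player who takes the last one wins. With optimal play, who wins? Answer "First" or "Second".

Compute winning (W) and losing (L) positions by backward induction:
i:   0  1  2  3  4  5  6  7  8  9 10 11 12 13 14 15 16 17 18 19 20 21 22 23 24 25 26 27
     L  W  L  W  W  W  W  W  L  W  L  W  W  W  W  W  L  W  L  W  W  W  W  W  L  W  L  W
Position 27 is W, so the first player wins.

First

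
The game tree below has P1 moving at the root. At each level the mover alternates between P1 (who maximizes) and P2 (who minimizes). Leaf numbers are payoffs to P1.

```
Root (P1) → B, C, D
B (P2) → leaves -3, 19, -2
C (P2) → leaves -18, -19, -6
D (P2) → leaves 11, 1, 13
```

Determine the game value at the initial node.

1

B (P2): min(-3, 19, -2) = -3
C (P2): min(-18, -19, -6) = -19
D (P2): min(11, 1, 13) = 1
Root (P1): max(-3, -19, 1) = 1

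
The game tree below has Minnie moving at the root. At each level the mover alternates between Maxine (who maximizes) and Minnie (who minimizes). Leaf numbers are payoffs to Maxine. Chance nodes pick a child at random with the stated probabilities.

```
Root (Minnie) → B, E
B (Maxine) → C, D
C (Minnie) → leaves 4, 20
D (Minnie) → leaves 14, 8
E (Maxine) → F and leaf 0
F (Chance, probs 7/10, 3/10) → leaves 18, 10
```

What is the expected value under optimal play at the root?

C (Minnie): min(4, 20) = 4
D (Minnie): min(14, 8) = 8
B (Maxine): max(4, 8) = 8
F (Chance): 7/10·18 + 3/10·10 = 15.6
E (Maxine): max(15.6, 0) = 15.6
Root (Minnie): min(8, 15.6) = 8

8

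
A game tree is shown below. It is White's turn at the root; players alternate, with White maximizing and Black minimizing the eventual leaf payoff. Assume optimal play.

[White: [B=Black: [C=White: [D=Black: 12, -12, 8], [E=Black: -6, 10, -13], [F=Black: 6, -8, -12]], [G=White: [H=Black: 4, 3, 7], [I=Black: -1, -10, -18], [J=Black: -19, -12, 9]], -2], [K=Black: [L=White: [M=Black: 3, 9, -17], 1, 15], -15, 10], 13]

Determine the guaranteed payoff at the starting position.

D (Black): min(12, -12, 8) = -12
E (Black): min(-6, 10, -13) = -13
F (Black): min(6, -8, -12) = -12
C (White): max(-12, -13, -12) = -12
H (Black): min(4, 3, 7) = 3
I (Black): min(-1, -10, -18) = -18
J (Black): min(-19, -12, 9) = -19
G (White): max(3, -18, -19) = 3
B (Black): min(-12, 3, -2) = -12
M (Black): min(3, 9, -17) = -17
L (White): max(-17, 1, 15) = 15
K (Black): min(15, -15, 10) = -15
Root (White): max(-12, -15, 13) = 13

13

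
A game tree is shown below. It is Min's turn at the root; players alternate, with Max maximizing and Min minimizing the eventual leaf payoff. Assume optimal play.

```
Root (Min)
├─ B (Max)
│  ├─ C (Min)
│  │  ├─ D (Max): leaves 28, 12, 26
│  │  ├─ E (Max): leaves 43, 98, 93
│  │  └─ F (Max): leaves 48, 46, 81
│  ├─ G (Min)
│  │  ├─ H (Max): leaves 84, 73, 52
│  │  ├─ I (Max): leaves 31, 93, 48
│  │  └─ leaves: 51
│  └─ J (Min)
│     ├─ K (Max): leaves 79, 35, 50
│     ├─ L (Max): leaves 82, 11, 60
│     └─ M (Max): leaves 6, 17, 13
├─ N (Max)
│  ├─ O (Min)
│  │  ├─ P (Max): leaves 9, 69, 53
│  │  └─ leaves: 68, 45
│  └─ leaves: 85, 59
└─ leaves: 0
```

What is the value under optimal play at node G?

H: max(84, 73, 52) = 84
I: max(31, 93, 48) = 93
G: min(84, 93, 51) = 51

51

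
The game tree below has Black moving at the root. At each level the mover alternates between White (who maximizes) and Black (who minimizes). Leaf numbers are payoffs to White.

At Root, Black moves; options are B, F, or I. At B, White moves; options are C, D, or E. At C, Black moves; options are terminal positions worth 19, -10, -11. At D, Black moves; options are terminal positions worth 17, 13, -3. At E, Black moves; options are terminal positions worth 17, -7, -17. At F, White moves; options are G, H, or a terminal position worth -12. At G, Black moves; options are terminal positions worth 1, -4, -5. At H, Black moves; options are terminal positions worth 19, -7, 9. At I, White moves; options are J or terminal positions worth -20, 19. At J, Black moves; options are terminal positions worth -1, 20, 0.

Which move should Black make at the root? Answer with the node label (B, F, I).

C (Black): min(19, -10, -11) = -11
D (Black): min(17, 13, -3) = -3
E (Black): min(17, -7, -17) = -17
B (White): max(-11, -3, -17) = -3
G (Black): min(1, -4, -5) = -5
H (Black): min(19, -7, 9) = -7
F (White): max(-5, -7, -12) = -5
J (Black): min(-1, 20, 0) = -1
I (White): max(-1, -20, 19) = 19
Root (Black): min(-3, -5, 19) = -5
Black picks the child with the lowest value: F (value -5).

F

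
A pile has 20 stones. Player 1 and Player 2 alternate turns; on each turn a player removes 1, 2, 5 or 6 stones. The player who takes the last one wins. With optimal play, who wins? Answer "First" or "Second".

Compute winning (W) and losing (L) positions by backward induction:
i:   0  1  2  3  4  5  6  7  8  9 10 11 12 13 14 15 16 17 18 19 20
     L  W  W  L  W  W  W  L  W  W  L  W  W  W  L  W  W  L  W  W  W
Position 20 is W, so the first player wins.

First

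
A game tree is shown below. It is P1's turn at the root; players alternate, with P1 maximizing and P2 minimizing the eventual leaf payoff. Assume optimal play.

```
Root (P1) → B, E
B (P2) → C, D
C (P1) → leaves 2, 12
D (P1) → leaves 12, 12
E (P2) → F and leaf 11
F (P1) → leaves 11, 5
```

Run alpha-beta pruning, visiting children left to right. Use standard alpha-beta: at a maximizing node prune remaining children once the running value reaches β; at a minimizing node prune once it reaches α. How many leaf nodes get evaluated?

5

C [α=-∞,β=+∞]: v=12
D [α=-∞,β=12]: v=12 after child 1 ≥ β → β-cutoff, skip 1
B [α=-∞,β=+∞]: v=12
F [α=12,β=+∞]: v=11
E [α=12,β=+∞]: v=11 after child 1 ≤ α → α-cutoff, skip 1
Root [α=-∞,β=+∞]: v=12
Leaves evaluated: 5 of 7.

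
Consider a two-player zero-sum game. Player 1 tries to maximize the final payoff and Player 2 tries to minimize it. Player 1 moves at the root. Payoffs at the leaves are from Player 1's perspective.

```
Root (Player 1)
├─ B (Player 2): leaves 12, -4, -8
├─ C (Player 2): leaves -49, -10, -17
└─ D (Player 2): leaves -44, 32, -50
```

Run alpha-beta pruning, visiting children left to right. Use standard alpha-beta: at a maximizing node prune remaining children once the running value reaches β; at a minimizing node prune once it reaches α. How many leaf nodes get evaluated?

5

B [α=-∞,β=+∞]: v=-8
C [α=-8,β=+∞]: v=-49 after child 1 ≤ α → α-cutoff, skip 2
D [α=-8,β=+∞]: v=-44 after child 1 ≤ α → α-cutoff, skip 2
Root [α=-∞,β=+∞]: v=-8
Leaves evaluated: 5 of 9.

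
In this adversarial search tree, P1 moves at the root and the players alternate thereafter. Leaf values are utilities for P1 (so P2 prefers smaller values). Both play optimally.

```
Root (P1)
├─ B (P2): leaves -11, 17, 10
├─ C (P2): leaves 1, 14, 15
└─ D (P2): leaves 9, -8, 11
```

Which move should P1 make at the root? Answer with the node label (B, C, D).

C

B (P2): min(-11, 17, 10) = -11
C (P2): min(1, 14, 15) = 1
D (P2): min(9, -8, 11) = -8
Root (P1): max(-11, 1, -8) = 1
P1 picks the child with the highest value: C (value 1).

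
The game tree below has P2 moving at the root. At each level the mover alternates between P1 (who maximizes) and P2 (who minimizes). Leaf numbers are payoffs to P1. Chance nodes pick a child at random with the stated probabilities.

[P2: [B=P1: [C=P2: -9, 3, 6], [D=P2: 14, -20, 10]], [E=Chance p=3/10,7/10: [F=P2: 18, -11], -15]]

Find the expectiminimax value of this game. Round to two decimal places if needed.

-13.8

C (P2): min(-9, 3, 6) = -9
D (P2): min(14, -20, 10) = -20
B (P1): max(-9, -20) = -9
F (P2): min(18, -11) = -11
E (Chance): 3/10·-11 + 7/10·-15 = -13.8
Root (P2): min(-9, -13.8) = -13.8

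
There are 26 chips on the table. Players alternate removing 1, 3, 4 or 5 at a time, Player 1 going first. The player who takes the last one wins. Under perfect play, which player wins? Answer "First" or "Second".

i:   0  1  2  3  4  5  6  7  8  9 10 11 12 13 14 15 16 17 18 19 20 21 22 23 24 25 26
     L  W  L  W  W  W  W  W  L  W  L  W  W  W  W  W  L  W  L  W  W  W  W  W  L  W  L
Position 26 is L, so the second player wins.

Second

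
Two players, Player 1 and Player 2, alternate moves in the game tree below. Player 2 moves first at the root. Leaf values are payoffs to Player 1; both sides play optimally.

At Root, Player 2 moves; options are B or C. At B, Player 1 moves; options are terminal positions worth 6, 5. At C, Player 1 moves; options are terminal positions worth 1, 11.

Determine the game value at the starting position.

B (Player 1): max(6, 5) = 6
C (Player 1): max(1, 11) = 11
Root (Player 2): min(6, 11) = 6

6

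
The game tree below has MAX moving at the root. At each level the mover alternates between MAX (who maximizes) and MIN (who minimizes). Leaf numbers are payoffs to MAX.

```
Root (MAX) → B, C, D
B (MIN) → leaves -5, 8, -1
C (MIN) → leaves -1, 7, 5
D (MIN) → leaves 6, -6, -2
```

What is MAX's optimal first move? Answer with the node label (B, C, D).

B (MIN): min(-5, 8, -1) = -5
C (MIN): min(-1, 7, 5) = -1
D (MIN): min(6, -6, -2) = -6
Root (MAX): max(-5, -1, -6) = -1
MAX picks the child with the highest value: C (value -1).

C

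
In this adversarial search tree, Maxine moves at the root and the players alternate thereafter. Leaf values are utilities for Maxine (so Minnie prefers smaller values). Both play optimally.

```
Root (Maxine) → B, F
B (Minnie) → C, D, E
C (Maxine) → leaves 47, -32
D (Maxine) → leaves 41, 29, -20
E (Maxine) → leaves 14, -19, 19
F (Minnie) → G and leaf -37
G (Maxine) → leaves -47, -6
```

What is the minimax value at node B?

C: max(47, -32) = 47
D: max(41, 29, -20) = 41
E: max(14, -19, 19) = 19
B: min(47, 41, 19) = 19

19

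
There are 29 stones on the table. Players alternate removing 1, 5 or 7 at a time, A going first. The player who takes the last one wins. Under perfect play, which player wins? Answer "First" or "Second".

Positions where the player to move wins (W) vs loses (L):
i:   0  1  2  3  4  5  6  7  8  9 10 11 12 13 14 15 16 17 18 19 20 21 22 23 24 25 26 27 28 29
     L  W  L  W  L  W  L  W  L  W  L  W  L  W  L  W  L  W  L  W  L  W  L  W  L  W  L  W  L  W
Position 29 is W, so the first player wins.

First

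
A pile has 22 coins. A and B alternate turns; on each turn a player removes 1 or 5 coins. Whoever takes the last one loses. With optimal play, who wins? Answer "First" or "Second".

First

W/L table (W = player to move can force a win):
i:   0  1  2  3  4  5  6  7  8  9 10 11 12 13 14 15 16 17 18 19 20 21 22
     W  L  W  L  W  L  W  L  W  L  W  L  W  L  W  L  W  L  W  L  W  L  W
Position 22 is W, so the first player wins.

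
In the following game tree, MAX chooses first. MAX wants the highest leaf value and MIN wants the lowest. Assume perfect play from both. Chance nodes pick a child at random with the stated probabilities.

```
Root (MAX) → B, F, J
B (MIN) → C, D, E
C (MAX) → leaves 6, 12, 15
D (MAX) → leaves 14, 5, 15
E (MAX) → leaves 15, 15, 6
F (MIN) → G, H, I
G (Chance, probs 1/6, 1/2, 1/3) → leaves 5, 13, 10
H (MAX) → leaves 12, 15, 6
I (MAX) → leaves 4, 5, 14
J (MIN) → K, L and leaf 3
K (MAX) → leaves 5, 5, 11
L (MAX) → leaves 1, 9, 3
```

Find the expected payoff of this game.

C (MAX): max(6, 12, 15) = 15
D (MAX): max(14, 5, 15) = 15
E (MAX): max(15, 15, 6) = 15
B (MIN): min(15, 15, 15) = 15
G (Chance): 1/6·5 + 1/2·13 + 1/3·10 = 10.67
H (MAX): max(12, 15, 6) = 15
I (MAX): max(4, 5, 14) = 14
F (MIN): min(10.67, 15, 14) = 10.67
K (MAX): max(5, 5, 11) = 11
L (MAX): max(1, 9, 3) = 9
J (MIN): min(11, 9, 3) = 3
Root (MAX): max(15, 10.67, 3) = 15

15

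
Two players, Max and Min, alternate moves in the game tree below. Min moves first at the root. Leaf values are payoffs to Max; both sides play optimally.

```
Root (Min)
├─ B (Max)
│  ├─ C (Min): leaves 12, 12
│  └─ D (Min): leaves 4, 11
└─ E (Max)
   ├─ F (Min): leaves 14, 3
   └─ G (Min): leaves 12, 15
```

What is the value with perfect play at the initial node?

12

C (Min): min(12, 12) = 12
D (Min): min(4, 11) = 4
B (Max): max(12, 4) = 12
F (Min): min(14, 3) = 3
G (Min): min(12, 15) = 12
E (Max): max(3, 12) = 12
Root (Min): min(12, 12) = 12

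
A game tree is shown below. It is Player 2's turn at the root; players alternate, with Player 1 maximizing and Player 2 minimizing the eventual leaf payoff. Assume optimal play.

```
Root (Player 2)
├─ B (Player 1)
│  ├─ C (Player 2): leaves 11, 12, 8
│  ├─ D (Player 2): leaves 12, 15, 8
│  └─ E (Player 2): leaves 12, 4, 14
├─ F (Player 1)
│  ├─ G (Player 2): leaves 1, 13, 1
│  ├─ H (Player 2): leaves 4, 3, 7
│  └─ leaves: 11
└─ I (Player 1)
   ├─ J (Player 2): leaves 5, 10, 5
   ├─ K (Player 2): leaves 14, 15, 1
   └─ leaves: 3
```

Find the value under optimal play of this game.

5

C (Player 2): min(11, 12, 8) = 8
D (Player 2): min(12, 15, 8) = 8
E (Player 2): min(12, 4, 14) = 4
B (Player 1): max(8, 8, 4) = 8
G (Player 2): min(1, 13, 1) = 1
H (Player 2): min(4, 3, 7) = 3
F (Player 1): max(1, 3, 11) = 11
J (Player 2): min(5, 10, 5) = 5
K (Player 2): min(14, 15, 1) = 1
I (Player 1): max(5, 1, 3) = 5
Root (Player 2): min(8, 11, 5) = 5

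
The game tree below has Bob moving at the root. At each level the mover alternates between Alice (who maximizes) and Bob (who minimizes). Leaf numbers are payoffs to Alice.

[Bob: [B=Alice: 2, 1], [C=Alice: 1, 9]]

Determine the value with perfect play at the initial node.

B (Alice): max(2, 1) = 2
C (Alice): max(1, 9) = 9
Root (Bob): min(2, 9) = 2

2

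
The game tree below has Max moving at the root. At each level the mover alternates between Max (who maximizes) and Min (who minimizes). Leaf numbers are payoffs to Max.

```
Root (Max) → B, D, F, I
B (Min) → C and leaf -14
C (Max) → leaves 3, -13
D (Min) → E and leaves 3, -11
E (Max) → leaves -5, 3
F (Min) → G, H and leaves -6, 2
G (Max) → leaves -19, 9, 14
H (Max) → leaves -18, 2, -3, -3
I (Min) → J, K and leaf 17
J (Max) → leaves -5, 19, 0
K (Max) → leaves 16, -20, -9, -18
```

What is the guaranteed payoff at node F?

G: max(-19, 9, 14) = 14
H: max(-18, 2, -3, -3) = 2
F: min(14, 2, -6, 2) = -6

-6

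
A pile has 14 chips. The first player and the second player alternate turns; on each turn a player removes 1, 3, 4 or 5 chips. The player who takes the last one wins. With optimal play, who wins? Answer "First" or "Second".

First

Mark each pile size as W (mover wins) or L (mover loses):
i:   0  1  2  3  4  5  6  7  8  9 10 11 12 13 14
     L  W  L  W  W  W  W  W  L  W  L  W  W  W  W
Position 14 is W, so the first player wins.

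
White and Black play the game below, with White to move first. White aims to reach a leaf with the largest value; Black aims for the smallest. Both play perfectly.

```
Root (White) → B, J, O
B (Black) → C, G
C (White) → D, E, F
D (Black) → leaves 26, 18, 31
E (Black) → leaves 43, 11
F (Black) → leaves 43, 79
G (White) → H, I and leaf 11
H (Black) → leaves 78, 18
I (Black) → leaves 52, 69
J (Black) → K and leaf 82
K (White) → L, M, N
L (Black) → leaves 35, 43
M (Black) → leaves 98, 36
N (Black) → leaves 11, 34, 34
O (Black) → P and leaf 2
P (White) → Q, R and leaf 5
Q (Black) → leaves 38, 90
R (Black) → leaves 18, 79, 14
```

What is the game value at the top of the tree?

43

D (Black): min(26, 18, 31) = 18
E (Black): min(43, 11) = 11
F (Black): min(43, 79) = 43
C (White): max(18, 11, 43) = 43
H (Black): min(78, 18) = 18
I (Black): min(52, 69) = 52
G (White): max(18, 52, 11) = 52
B (Black): min(43, 52) = 43
L (Black): min(35, 43) = 35
M (Black): min(98, 36) = 36
N (Black): min(11, 34, 34) = 11
K (White): max(35, 36, 11) = 36
J (Black): min(36, 82) = 36
Q (Black): min(38, 90) = 38
R (Black): min(18, 79, 14) = 14
P (White): max(38, 14, 5) = 38
O (Black): min(38, 2) = 2
Root (White): max(43, 36, 2) = 43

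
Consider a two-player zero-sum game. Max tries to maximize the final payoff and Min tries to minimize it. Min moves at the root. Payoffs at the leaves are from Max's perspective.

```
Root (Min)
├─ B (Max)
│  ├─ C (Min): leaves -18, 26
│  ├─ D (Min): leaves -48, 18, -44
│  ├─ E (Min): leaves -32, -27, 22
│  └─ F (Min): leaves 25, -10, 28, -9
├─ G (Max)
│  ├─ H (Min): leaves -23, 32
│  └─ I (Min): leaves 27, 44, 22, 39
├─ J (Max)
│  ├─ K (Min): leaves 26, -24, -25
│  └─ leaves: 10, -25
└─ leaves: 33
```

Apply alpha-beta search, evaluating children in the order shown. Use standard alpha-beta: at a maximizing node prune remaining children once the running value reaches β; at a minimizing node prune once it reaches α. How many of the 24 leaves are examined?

19

C [α=-∞,β=+∞]: v=-18
D [α=-18,β=+∞]: v=-48 after child 1 ≤ α → α-cutoff, skip 2
E [α=-18,β=+∞]: v=-32 after child 1 ≤ α → α-cutoff, skip 2
F [α=-18,β=+∞]: v=-10
B [α=-∞,β=+∞]: v=-10
H [α=-∞,β=-10]: v=-23
I [α=-23,β=-10]: v=22
G [α=-∞,β=-10]: v=22
K [α=-∞,β=-10]: v=-25
J [α=-∞,β=-10]: v=10 after child 2 ≥ β → β-cutoff, skip 1
Root [α=-∞,β=+∞]: v=-10
Leaves evaluated: 19 of 24.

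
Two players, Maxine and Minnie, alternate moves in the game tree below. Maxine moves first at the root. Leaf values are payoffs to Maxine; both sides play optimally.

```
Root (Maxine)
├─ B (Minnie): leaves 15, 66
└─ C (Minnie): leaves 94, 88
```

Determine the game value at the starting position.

B (Minnie): min(15, 66) = 15
C (Minnie): min(94, 88) = 88
Root (Maxine): max(15, 88) = 88

88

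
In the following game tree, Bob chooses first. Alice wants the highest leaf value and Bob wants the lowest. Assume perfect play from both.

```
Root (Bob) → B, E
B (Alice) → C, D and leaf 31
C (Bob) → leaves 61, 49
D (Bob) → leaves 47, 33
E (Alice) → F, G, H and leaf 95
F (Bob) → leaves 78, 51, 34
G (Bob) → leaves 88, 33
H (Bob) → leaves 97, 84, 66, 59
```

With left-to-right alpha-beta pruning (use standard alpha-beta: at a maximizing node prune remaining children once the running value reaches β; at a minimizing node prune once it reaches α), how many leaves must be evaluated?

C [α=-∞,β=+∞]: v=49
D [α=49,β=+∞]: v=47 after child 1 ≤ α → α-cutoff, skip 1
B [α=-∞,β=+∞]: v=49
F [α=-∞,β=49]: v=34
G [α=34,β=49]: v=33
H [α=34,β=49]: v=59
E [α=-∞,β=49]: v=59 after child 3 ≥ β → β-cutoff, skip 1
Root [α=-∞,β=+∞]: v=49
Leaves evaluated: 13 of 15.

13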